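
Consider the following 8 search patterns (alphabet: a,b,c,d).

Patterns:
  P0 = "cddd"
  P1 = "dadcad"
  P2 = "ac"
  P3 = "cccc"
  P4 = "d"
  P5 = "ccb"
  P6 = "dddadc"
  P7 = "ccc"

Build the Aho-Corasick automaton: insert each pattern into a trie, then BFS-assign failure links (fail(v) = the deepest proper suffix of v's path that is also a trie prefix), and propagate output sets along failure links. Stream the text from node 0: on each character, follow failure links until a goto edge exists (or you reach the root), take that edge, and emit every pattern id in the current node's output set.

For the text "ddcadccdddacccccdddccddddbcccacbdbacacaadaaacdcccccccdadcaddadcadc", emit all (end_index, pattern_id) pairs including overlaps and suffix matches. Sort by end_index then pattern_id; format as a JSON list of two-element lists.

Build automaton:
Trie (insert patterns):
  0='ε' goto a→11 c→1 d→5
  1='c' goto c→13 d→2
  2='cd' goto d→3
  3='cdd' goto d→4
  4='cddd' goto ·  [P0 ends]
  5='d' goto a→6 d→17  [P4 ends]
  6='da' goto d→7
  7='dad' goto c→8
  8='dadc' goto a→9
  9='dadca' goto d→10
  10='dadcad' goto ·  [P1 ends]
  11='a' goto c→12
  12='ac' goto ·  [P2 ends]
  13='cc' goto b→16 c→14
  14='ccc' goto c→15  [P7 ends]
  15='cccc' goto ·  [P3 ends]
  16='ccb' goto ·  [P5 ends]
  17='dd' goto d→18
  18='ddd' goto a→19
  19='ddda' goto d→20
  20='dddad' goto c→21
  21='dddadc' goto ·  [P6 ends]

BFS fail/out derivation:
  n1('c'): parent n0 fail=0; on 'c' 0 → fail=0;  out ∅∪∅=∅
  n5('d'): parent n0 fail=0; on 'd' 0 → fail=0;  out {4}∪∅={4}
  n11('a'): parent n0 fail=0; on 'a' 0 → fail=0;  out ∅∪∅=∅
  n2('cd'): parent n1 fail=0; on 'd' 0 → fail=5;  out ∅∪{4}={4}
  n6('da'): parent n5 fail=0; on 'a' 0 → fail=11;  out ∅∪∅=∅
  n12('ac'): parent n11 fail=0; on 'c' 0 → fail=1;  out {2}∪∅={2}
  n13('cc'): parent n1 fail=0; on 'c' 0 → fail=1;  out ∅∪∅=∅
  n17('dd'): parent n5 fail=0; on 'd' 0 → fail=5;  out ∅∪{4}={4}
  n3('cdd'): parent n2 fail=5; on 'd' 5 → fail=17;  out ∅∪{4}={4}
  n7('dad'): parent n6 fail=11; on 'd' 11→0 → fail=5;  out ∅∪{4}={4}
  n14('ccc'): parent n13 fail=1; on 'c' 1 → fail=13;  out {7}∪∅={7}
  n16('ccb'): parent n13 fail=1; on 'b' 1→0 → fail=0;  out {5}∪∅={5}
  n18('ddd'): parent n17 fail=5; on 'd' 5 → fail=17;  out ∅∪{4}={4}
  n4('cddd'): parent n3 fail=17; on 'd' 17 → fail=18;  out {0}∪{4}={0,4}
  n8('dadc'): parent n7 fail=5; on 'c' 5→0 → fail=1;  out ∅∪∅=∅
  n15('cccc'): parent n14 fail=13; on 'c' 13 → fail=14;  out {3}∪{7}={3,7}
  n19('ddda'): parent n18 fail=17; on 'a' 17→5 → fail=6;  out ∅∪∅=∅
  n9('dadca'): parent n8 fail=1; on 'a' 1→0 → fail=11;  out ∅∪∅=∅
  n20('dddad'): parent n19 fail=6; on 'd' 6 → fail=7;  out ∅∪{4}={4}
  n10('dadcad'): parent n9 fail=11; on 'd' 11→0 → fail=5;  out {1}∪{4}={1,4}
  n21('dddadc'): parent n20 fail=7; on 'c' 7 → fail=8;  out {6}∪∅={6}

Scan:
[0] read 'd'  n0⇒n5  emit P4@[0:0]
[1] read 'd'  n5⇒n17  emit P4@[1:1]
[2] read 'c'  n17⇒n1 (fail-walked)
[3] read 'a'  n1⇒n11 (fail-walked)
[4] read 'd'  n11⇒n5 (fail-walked)  emit P4@[4:4]
[5] read 'c'  n5⇒n1 (fail-walked)
[6] read 'c'  n1⇒n13
[7] read 'd'  n13⇒n2 (fail-walked)  emit P4@[7:7]
[8] read 'd'  n2⇒n3  emit P4@[8:8]
[9] read 'd'  n3⇒n4  emit P0@[6:9],P4@[9:9]
[10] read 'a'  n4⇒n19 (fail-walked)
[11] read 'c'  n19⇒n12 (fail-walked)  emit P2@[10:11]
[12] read 'c'  n12⇒n13 (fail-walked)
[13] read 'c'  n13⇒n14  emit P7@[11:13]
[14] read 'c'  n14⇒n15  emit P3@[11:14],P7@[12:14]
[15] read 'c'  n15⇒n15 (fail-walked)  emit P3@[12:15],P7@[13:15]
[16] read 'd'  n15⇒n2 (fail-walked)  emit P4@[16:16]
[17] read 'd'  n2⇒n3  emit P4@[17:17]
[18] read 'd'  n3⇒n4  emit P0@[15:18],P4@[18:18]
[19] read 'c'  n4⇒n1 (fail-walked)
[20] read 'c'  n1⇒n13
[21] read 'd'  n13⇒n2 (fail-walked)  emit P4@[21:21]
[22] read 'd'  n2⇒n3  emit P4@[22:22]
[23] read 'd'  n3⇒n4  emit P0@[20:23],P4@[23:23]
[24] read 'd'  n4⇒n18 (fail-walked)  emit P4@[24:24]
[25] read 'b'  n18⇒n0 (fail-walked)
[26] read 'c'  n0⇒n1
[27] read 'c'  n1⇒n13
[28] read 'c'  n13⇒n14  emit P7@[26:28]
[29] read 'a'  n14⇒n11 (fail-walked)
[30] read 'c'  n11⇒n12  emit P2@[29:30]
[31] read 'b'  n12⇒n0 (fail-walked)
[32] read 'd'  n0⇒n5  emit P4@[32:32]
[33] read 'b'  n5⇒n0 (fail-walked)
[34] read 'a'  n0⇒n11
[35] read 'c'  n11⇒n12  emit P2@[34:35]
[36] read 'a'  n12⇒n11 (fail-walked)
[37] read 'c'  n11⇒n12  emit P2@[36:37]
[38] read 'a'  n12⇒n11 (fail-walked)
[39] read 'a'  n11⇒n11 (fail-walked)
[40] read 'd'  n11⇒n5 (fail-walked)  emit P4@[40:40]
[41] read 'a'  n5⇒n6
[42] read 'a'  n6⇒n11 (fail-walked)
[43] read 'a'  n11⇒n11 (fail-walked)
[44] read 'c'  n11⇒n12  emit P2@[43:44]
[45] read 'd'  n12⇒n2 (fail-walked)  emit P4@[45:45]
[46] read 'c'  n2⇒n1 (fail-walked)
[47] read 'c'  n1⇒n13
[48] read 'c'  n13⇒n14  emit P7@[46:48]
[49] read 'c'  n14⇒n15  emit P3@[46:49],P7@[47:49]
[50] read 'c'  n15⇒n15 (fail-walked)  emit P3@[47:50],P7@[48:50]
[51] read 'c'  n15⇒n15 (fail-walked)  emit P3@[48:51],P7@[49:51]
[52] read 'c'  n15⇒n15 (fail-walked)  emit P3@[49:52],P7@[50:52]
[53] read 'd'  n15⇒n2 (fail-walked)  emit P4@[53:53]
[54] read 'a'  n2⇒n6 (fail-walked)
[55] read 'd'  n6⇒n7  emit P4@[55:55]
[56] read 'c'  n7⇒n8
[57] read 'a'  n8⇒n9
[58] read 'd'  n9⇒n10  emit P1@[53:58],P4@[58:58]
[59] read 'd'  n10⇒n17 (fail-walked)  emit P4@[59:59]
[60] read 'a'  n17⇒n6 (fail-walked)
[61] read 'd'  n6⇒n7  emit P4@[61:61]
[62] read 'c'  n7⇒n8
[63] read 'a'  n8⇒n9
[64] read 'd'  n9⇒n10  emit P1@[59:64],P4@[64:64]
[65] read 'c'  n10⇒n1 (fail-walked)

Result: [[0,4],[1,4],[4,4],[7,4],[8,4],[9,0],[9,4],[11,2],[13,7],[14,3],[14,7],[15,3],[15,7],[16,4],[17,4],[18,0],[18,4],[21,4],[22,4],[23,0],[23,4],[24,4],[28,7],[30,2],[32,4],[35,2],[37,2],[40,4],[44,2],[45,4],[48,7],[49,3],[49,7],[50,3],[50,7],[51,3],[51,7],[52,3],[52,7],[53,4],[55,4],[58,1],[58,4],[59,4],[61,4],[64,1],[64,4]]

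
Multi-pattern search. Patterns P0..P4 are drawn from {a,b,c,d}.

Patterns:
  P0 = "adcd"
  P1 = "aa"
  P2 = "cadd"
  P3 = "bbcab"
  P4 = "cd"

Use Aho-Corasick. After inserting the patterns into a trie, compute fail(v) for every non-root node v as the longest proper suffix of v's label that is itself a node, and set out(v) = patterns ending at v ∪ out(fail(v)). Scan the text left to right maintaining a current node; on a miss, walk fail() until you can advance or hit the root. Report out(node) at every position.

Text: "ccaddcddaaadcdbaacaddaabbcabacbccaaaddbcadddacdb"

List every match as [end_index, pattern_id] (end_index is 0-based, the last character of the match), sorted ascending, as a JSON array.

Build automaton:
Trie nodes:
  0='ε' goto a→1 b→10 c→6
  1='a' goto a→5 d→2
  2='ad' goto c→3
  3='adc' goto d→4
  4='adcd' goto ·  [P0 ends]
  5='aa' goto ·  [P1 ends]
  6='c' goto a→7 d→15
  7='ca' goto d→8
  8='cad' goto d→9
  9='cadd' goto ·  [P2 ends]
  10='b' goto b→11
  11='bb' goto c→12
  12='bbc' goto a→13
  13='bbca' goto b→14
  14='bbcab' goto ·  [P3 ends]
  15='cd' goto ·  [P4 ends]

BFS fail/out derivation:
  fail(1) 'a': from fail(0)=0 chase 'a': 0 ⇒ 0;  out=∅∪out(0)=∅
  fail(6) 'c': from fail(0)=0 chase 'c': 0 ⇒ 0;  out=∅∪out(0)=∅
  fail(10) 'b': from fail(0)=0 chase 'b': 0 ⇒ 0;  out=∅∪out(0)=∅
  fail(2) 'ad': from fail(1)=0 chase 'd': 0 ⇒ 0;  out=∅∪out(0)=∅
  fail(5) 'aa': from fail(1)=0 chase 'a': 0 ⇒ 1;  out={1}∪out(1)={1}
  fail(7) 'ca': from fail(6)=0 chase 'a': 0 ⇒ 1;  out=∅∪out(1)=∅
  fail(11) 'bb': from fail(10)=0 chase 'b': 0 ⇒ 10;  out=∅∪out(10)=∅
  fail(15) 'cd': from fail(6)=0 chase 'd': 0 ⇒ 0;  out={4}∪out(0)={4}
  fail(3) 'adc': from fail(2)=0 chase 'c': 0 ⇒ 6;  out=∅∪out(6)=∅
  fail(8) 'cad': from fail(7)=1 chase 'd': 1 ⇒ 2;  out=∅∪out(2)=∅
  fail(12) 'bbc': from fail(11)=10 chase 'c': 10→0 ⇒ 6;  out=∅∪out(6)=∅
  fail(4) 'adcd': from fail(3)=6 chase 'd': 6 ⇒ 15;  out={0}∪out(15)={0,4}
  fail(9) 'cadd': from fail(8)=2 chase 'd': 2→0 ⇒ 0;  out={2}∪out(0)={2}
  fail(13) 'bbca': from fail(12)=6 chase 'a': 6 ⇒ 7;  out=∅∪out(7)=∅
  fail(14) 'bbcab': from fail(13)=7 chase 'b': 7→1→0 ⇒ 10;  out={3}∪out(10)={3}

Scan:
i=0 'c': node 0→6
i=1 'c': node 6→6 (fail-walked)
i=2 'a': node 6→7
i=3 'd': node 7→8
i=4 'd': node 8→9  ** P2@[1:4]
i=5 'c': node 9→6 (fail-walked)
i=6 'd': node 6→15  ** P4@[5:6]
i=7 'd': node 15→0 (fail-walked)
i=8 'a': node 0→1
i=9 'a': node 1→5  ** P1@[8:9]
i=10 'a': node 5→5 (fail-walked)  ** P1@[9:10]
i=11 'd': node 5→2 (fail-walked)
i=12 'c': node 2→3
i=13 'd': node 3→4  ** P0@[10:13],P4@[12:13]
i=14 'b': node 4→10 (fail-walked)
i=15 'a': node 10→1 (fail-walked)
i=16 'a': node 1→5  ** P1@[15:16]
i=17 'c': node 5→6 (fail-walked)
i=18 'a': node 6→7
i=19 'd': node 7→8
i=20 'd': node 8→9  ** P2@[17:20]
i=21 'a': node 9→1 (fail-walked)
i=22 'a': node 1→5  ** P1@[21:22]
i=23 'b': node 5→10 (fail-walked)
i=24 'b': node 10→11
i=25 'c': node 11→12
i=26 'a': node 12→13
i=27 'b': node 13→14  ** P3@[23:27]
i=28 'a': node 14→1 (fail-walked)
i=29 'c': node 1→6 (fail-walked)
i=30 'b': node 6→10 (fail-walked)
i=31 'c': node 10→6 (fail-walked)
i=32 'c': node 6→6 (fail-walked)
i=33 'a': node 6→7
i=34 'a': node 7→5 (fail-walked)  ** P1@[33:34]
i=35 'a': node 5→5 (fail-walked)  ** P1@[34:35]
i=36 'd': node 5→2 (fail-walked)
i=37 'd': node 2→0 (fail-walked)
i=38 'b': node 0→10
i=39 'c': node 10→6 (fail-walked)
i=40 'a': node 6→7
i=41 'd': node 7→8
i=42 'd': node 8→9  ** P2@[39:42]
i=43 'd': node 9→0 (fail-walked)
i=44 'a': node 0→1
i=45 'c': node 1→6 (fail-walked)
i=46 'd': node 6→15  ** P4@[45:46]
i=47 'b': node 15→10 (fail-walked)

Matches: [[4,2],[6,4],[9,1],[10,1],[13,0],[13,4],[16,1],[20,2],[22,1],[27,3],[34,1],[35,1],[42,2],[46,4]]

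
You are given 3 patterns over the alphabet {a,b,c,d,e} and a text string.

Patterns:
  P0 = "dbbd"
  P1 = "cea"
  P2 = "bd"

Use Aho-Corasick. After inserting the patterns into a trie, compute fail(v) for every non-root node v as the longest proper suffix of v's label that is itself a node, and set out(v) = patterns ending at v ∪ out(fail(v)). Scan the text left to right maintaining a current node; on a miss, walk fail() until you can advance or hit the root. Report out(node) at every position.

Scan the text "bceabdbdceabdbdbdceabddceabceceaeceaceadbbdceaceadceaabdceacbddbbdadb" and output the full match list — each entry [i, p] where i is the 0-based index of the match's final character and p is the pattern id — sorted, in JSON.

Construct AC machine:
Trie nodes:
  0='ε' goto b→8 c→5 d→1
  1='d' goto b→2
  2='db' goto b→3
  3='dbb' goto d→4
  4='dbbd' goto ·  ←P0
  5='c' goto e→6
  6='ce' goto a→7
  7='cea' goto ·  ←P1
  8='b' goto d→9
  9='bd' goto ·  ←P2

BFS fail/out derivation:
  fail(1) 'd': from fail(0)=0 chase 'd': 0 ⇒ 0;  out=∅∪out(0)=∅
  fail(5) 'c': from fail(0)=0 chase 'c': 0 ⇒ 0;  out=∅∪out(0)=∅
  fail(8) 'b': from fail(0)=0 chase 'b': 0 ⇒ 0;  out=∅∪out(0)=∅
  fail(2) 'db': from fail(1)=0 chase 'b': 0 ⇒ 8;  out=∅∪out(8)=∅
  fail(6) 'ce': from fail(5)=0 chase 'e': 0 ⇒ 0;  out=∅∪out(0)=∅
  fail(9) 'bd': from fail(8)=0 chase 'd': 0 ⇒ 1;  out={2}∪out(1)={2}
  fail(3) 'dbb': from fail(2)=8 chase 'b': 8→0 ⇒ 8;  out=∅∪out(8)=∅
  fail(7) 'cea': from fail(6)=0 chase 'a': 0 ⇒ 0;  out={1}∪out(0)={1}
  fail(4) 'dbbd': from fail(3)=8 chase 'd': 8 ⇒ 9;  out={0}∪out(9)={0,2}

Run:
pos 0 'b': at 8
pos 1 'c': at 5 ·f
pos 2 'e': at 6
pos 3 'a': at 7  emit P1@[1:3]
pos 4 'b': at 8 ·f
pos 5 'd': at 9  emit P2@[4:5]
pos 6 'b': at 2 ·f
pos 7 'd': at 9 ·f  emit P2@[6:7]
pos 8 'c': at 5 ·f
pos 9 'e': at 6
pos 10 'a': at 7  emit P1@[8:10]
pos 11 'b': at 8 ·f
pos 12 'd': at 9  emit P2@[11:12]
pos 13 'b': at 2 ·f
pos 14 'd': at 9 ·f  emit P2@[13:14]
pos 15 'b': at 2 ·f
pos 16 'd': at 9 ·f  emit P2@[15:16]
pos 17 'c': at 5 ·f
pos 18 'e': at 6
pos 19 'a': at 7  emit P1@[17:19]
pos 20 'b': at 8 ·f
pos 21 'd': at 9  emit P2@[20:21]
pos 22 'd': at 1 ·f
pos 23 'c': at 5 ·f
pos 24 'e': at 6
pos 25 'a': at 7  emit P1@[23:25]
pos 26 'b': at 8 ·f
pos 27 'c': at 5 ·f
pos 28 'e': at 6
pos 29 'c': at 5 ·f
pos 30 'e': at 6
pos 31 'a': at 7  emit P1@[29:31]
pos 32 'e': at 0 ·f
pos 33 'c': at 5
pos 34 'e': at 6
pos 35 'a': at 7  emit P1@[33:35]
pos 36 'c': at 5 ·f
pos 37 'e': at 6
pos 38 'a': at 7  emit P1@[36:38]
pos 39 'd': at 1 ·f
pos 40 'b': at 2
pos 41 'b': at 3
pos 42 'd': at 4  emit P0@[39:42],P2@[41:42]
pos 43 'c': at 5 ·f
pos 44 'e': at 6
pos 45 'a': at 7  emit P1@[43:45]
pos 46 'c': at 5 ·f
pos 47 'e': at 6
pos 48 'a': at 7  emit P1@[46:48]
pos 49 'd': at 1 ·f
pos 50 'c': at 5 ·f
pos 51 'e': at 6
pos 52 'a': at 7  emit P1@[50:52]
pos 53 'a': at 0 ·f
pos 54 'b': at 8
pos 55 'd': at 9  emit P2@[54:55]
pos 56 'c': at 5 ·f
pos 57 'e': at 6
pos 58 'a': at 7  emit P1@[56:58]
pos 59 'c': at 5 ·f
pos 60 'b': at 8 ·f
pos 61 'd': at 9  emit P2@[60:61]
pos 62 'd': at 1 ·f
pos 63 'b': at 2
pos 64 'b': at 3
pos 65 'd': at 4  emit P0@[62:65],P2@[64:65]
pos 66 'a': at 0 ·f
pos 67 'd': at 1
pos 68 'b': at 2

Result: [[3,1],[5,2],[7,2],[10,1],[12,2],[14,2],[16,2],[19,1],[21,2],[25,1],[31,1],[35,1],[38,1],[42,0],[42,2],[45,1],[48,1],[52,1],[55,2],[58,1],[61,2],[65,0],[65,2]]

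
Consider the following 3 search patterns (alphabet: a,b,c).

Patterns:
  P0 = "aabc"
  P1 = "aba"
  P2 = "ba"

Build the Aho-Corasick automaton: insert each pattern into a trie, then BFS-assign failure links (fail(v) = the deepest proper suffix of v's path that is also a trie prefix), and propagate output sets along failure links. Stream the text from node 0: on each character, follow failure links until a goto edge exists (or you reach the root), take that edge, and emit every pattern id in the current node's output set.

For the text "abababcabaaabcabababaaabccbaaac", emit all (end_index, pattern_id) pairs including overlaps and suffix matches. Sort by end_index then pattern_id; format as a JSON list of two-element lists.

Build:
Trie nodes:
  0='ε' goto a→1 b→7
  1='a' goto a→2 b→5
  2='aa' goto b→3
  3='aab' goto c→4
  4='aabc' goto ·  ←P0
  5='ab' goto a→6
  6='aba' goto ·  ←P1
  7='b' goto a→8
  8='ba' goto ·  ←P2

Failure links (BFS by depth):
  fail(1) 'a': from fail(0)=0 chase 'a': 0 ⇒ 0;  out=∅∪out(0)=∅
  fail(7) 'b': from fail(0)=0 chase 'b': 0 ⇒ 0;  out=∅∪out(0)=∅
  fail(2) 'aa': from fail(1)=0 chase 'a': 0 ⇒ 1;  out=∅∪out(1)=∅
  fail(5) 'ab': from fail(1)=0 chase 'b': 0 ⇒ 7;  out=∅∪out(7)=∅
  fail(8) 'ba': from fail(7)=0 chase 'a': 0 ⇒ 1;  out={2}∪out(1)={2}
  fail(3) 'aab': from fail(2)=1 chase 'b': 1 ⇒ 5;  out=∅∪out(5)=∅
  fail(6) 'aba': from fail(5)=7 chase 'a': 7 ⇒ 8;  out={1}∪out(8)={1,2}
  fail(4) 'aabc': from fail(3)=5 chase 'c': 5→7→0 ⇒ 0;  out={0}∪out(0)={0}

Run:
pos 0 'a': at 1
pos 1 'b': at 5
pos 2 'a': at 6  → match P1@[0:2],P2@[1:2]
pos 3 'b': at 5 (via fail)
pos 4 'a': at 6  → match P1@[2:4],P2@[3:4]
pos 5 'b': at 5 (via fail)
pos 6 'c': at 0 (via fail)
pos 7 'a': at 1
pos 8 'b': at 5
pos 9 'a': at 6  → match P1@[7:9],P2@[8:9]
pos 10 'a': at 2 (via fail)
pos 11 'a': at 2 (via fail)
pos 12 'b': at 3
pos 13 'c': at 4  → match P0@[10:13]
pos 14 'a': at 1 (via fail)
pos 15 'b': at 5
pos 16 'a': at 6  → match P1@[14:16],P2@[15:16]
pos 17 'b': at 5 (via fail)
pos 18 'a': at 6  → match P1@[16:18],P2@[17:18]
pos 19 'b': at 5 (via fail)
pos 20 'a': at 6  → match P1@[18:20],P2@[19:20]
pos 21 'a': at 2 (via fail)
pos 22 'a': at 2 (via fail)
pos 23 'b': at 3
pos 24 'c': at 4  → match P0@[21:24]
pos 25 'c': at 0 (via fail)
pos 26 'b': at 7
pos 27 'a': at 8  → match P2@[26:27]
pos 28 'a': at 2 (via fail)
pos 29 'a': at 2 (via fail)
pos 30 'c': at 0 (via fail)

All matches (sorted): [[2,1],[2,2],[4,1],[4,2],[9,1],[9,2],[13,0],[16,1],[16,2],[18,1],[18,2],[20,1],[20,2],[24,0],[27,2]]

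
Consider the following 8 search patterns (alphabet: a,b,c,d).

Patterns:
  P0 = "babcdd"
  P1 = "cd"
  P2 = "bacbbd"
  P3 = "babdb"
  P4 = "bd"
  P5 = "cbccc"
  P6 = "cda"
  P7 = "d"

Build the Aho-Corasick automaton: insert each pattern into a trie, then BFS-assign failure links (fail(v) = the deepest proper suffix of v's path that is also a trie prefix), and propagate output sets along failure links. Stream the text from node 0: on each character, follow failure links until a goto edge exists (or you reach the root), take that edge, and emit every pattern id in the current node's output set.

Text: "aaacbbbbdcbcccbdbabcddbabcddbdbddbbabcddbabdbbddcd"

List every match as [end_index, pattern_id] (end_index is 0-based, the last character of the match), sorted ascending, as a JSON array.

Build automaton:
Trie (insert patterns):
  n0 'ε': b→1 c→7 d→21
  n1 'b': a→2 d→15
  n2 'ba': b→3 c→9
  n3 'bab': c→4 d→13
  n4 'babc': d→5
  n5 'babcd': d→6
  n6 'babcdd': ·  ←P0
  n7 'c': b→16 d→8
  n8 'cd': a→20  ←P1
  n9 'bac': b→10
  n10 'bacb': b→11
  n11 'bacbb': d→12
  n12 'bacbbd': ·  ←P2
  n13 'babd': b→14
  n14 'babdb': ·  ←P3
  n15 'bd': ·  ←P4
  n16 'cb': c→17
  n17 'cbc': c→18
  n18 'cbcc': c→19
  n19 'cbccc': ·  ←P5
  n20 'cda': ·  ←P6
  n21 'd': ·  ←P7

Failure links (BFS by depth):
  n1('b'): parent n0 fail=0; on 'b' 0 → fail=0;  out ∅∪∅=∅
  n7('c'): parent n0 fail=0; on 'c' 0 → fail=0;  out ∅∪∅=∅
  n21('d'): parent n0 fail=0; on 'd' 0 → fail=0;  out {7}∪∅={7}
  n2('ba'): parent n1 fail=0; on 'a' 0 → fail=0;  out ∅∪∅=∅
  n8('cd'): parent n7 fail=0; on 'd' 0 → fail=21;  out {1}∪{7}={1,7}
  n15('bd'): parent n1 fail=0; on 'd' 0 → fail=21;  out {4}∪{7}={4,7}
  n16('cb'): parent n7 fail=0; on 'b' 0 → fail=1;  out ∅∪∅=∅
  n3('bab'): parent n2 fail=0; on 'b' 0 → fail=1;  out ∅∪∅=∅
  n9('bac'): parent n2 fail=0; on 'c' 0 → fail=7;  out ∅∪∅=∅
  n17('cbc'): parent n16 fail=1; on 'c' 1→0 → fail=7;  out ∅∪∅=∅
  n20('cda'): parent n8 fail=21; on 'a' 21→0 → fail=0;  out {6}∪∅={6}
  n4('babc'): parent n3 fail=1; on 'c' 1→0 → fail=7;  out ∅∪∅=∅
  n10('bacb'): parent n9 fail=7; on 'b' 7 → fail=16;  out ∅∪∅=∅
  n13('babd'): parent n3 fail=1; on 'd' 1 → fail=15;  out ∅∪{4,7}={4,7}
  n18('cbcc'): parent n17 fail=7; on 'c' 7→0 → fail=7;  out ∅∪∅=∅
  n5('babcd'): parent n4 fail=7; on 'd' 7 → fail=8;  out ∅∪{1,7}={1,7}
  n11('bacbb'): parent n10 fail=16; on 'b' 16→1→0 → fail=1;  out ∅∪∅=∅
  n14('babdb'): parent n13 fail=15; on 'b' 15→21→0 → fail=1;  out {3}∪∅={3}
  n19('cbccc'): parent n18 fail=7; on 'c' 7→0 → fail=7;  out {5}∪∅={5}
  n6('babcdd'): parent n5 fail=8; on 'd' 8→21→0 → fail=21;  out {0}∪{7}={0,7}
  n12('bacbbd'): parent n11 fail=1; on 'd' 1 → fail=15;  out {2}∪{4,7}={2,4,7}

Run:
[0] read 'a'  n0⇒n0
[1] read 'a'  n0⇒n0
[2] read 'a'  n0⇒n0
[3] read 'c'  n0⇒n7
[4] read 'b'  n7⇒n16
[5] read 'b'  n16⇒n1 (fail-walked)
[6] read 'b'  n1⇒n1 (fail-walked)
[7] read 'b'  n1⇒n1 (fail-walked)
[8] read 'd'  n1⇒n15  → match P4@[7:8],P7@[8:8]
[9] read 'c'  n15⇒n7 (fail-walked)
[10] read 'b'  n7⇒n16
[11] read 'c'  n16⇒n17
[12] read 'c'  n17⇒n18
[13] read 'c'  n18⇒n19  → match P5@[9:13]
[14] read 'b'  n19⇒n16 (fail-walked)
[15] read 'd'  n16⇒n15 (fail-walked)  → match P4@[14:15],P7@[15:15]
[16] read 'b'  n15⇒n1 (fail-walked)
[17] read 'a'  n1⇒n2
[18] read 'b'  n2⇒n3
[19] read 'c'  n3⇒n4
[20] read 'd'  n4⇒n5  → match P1@[19:20],P7@[20:20]
[21] read 'd'  n5⇒n6  → match P0@[16:21],P7@[21:21]
[22] read 'b'  n6⇒n1 (fail-walked)
[23] read 'a'  n1⇒n2
[24] read 'b'  n2⇒n3
[25] read 'c'  n3⇒n4
[26] read 'd'  n4⇒n5  → match P1@[25:26],P7@[26:26]
[27] read 'd'  n5⇒n6  → match P0@[22:27],P7@[27:27]
[28] read 'b'  n6⇒n1 (fail-walked)
[29] read 'd'  n1⇒n15  → match P4@[28:29],P7@[29:29]
[30] read 'b'  n15⇒n1 (fail-walked)
[31] read 'd'  n1⇒n15  → match P4@[30:31],P7@[31:31]
[32] read 'd'  n15⇒n21 (fail-walked)  → match P7@[32:32]
[33] read 'b'  n21⇒n1 (fail-walked)
[34] read 'b'  n1⇒n1 (fail-walked)
[35] read 'a'  n1⇒n2
[36] read 'b'  n2⇒n3
[37] read 'c'  n3⇒n4
[38] read 'd'  n4⇒n5  → match P1@[37:38],P7@[38:38]
[39] read 'd'  n5⇒n6  → match P0@[34:39],P7@[39:39]
[40] read 'b'  n6⇒n1 (fail-walked)
[41] read 'a'  n1⇒n2
[42] read 'b'  n2⇒n3
[43] read 'd'  n3⇒n13  → match P4@[42:43],P7@[43:43]
[44] read 'b'  n13⇒n14  → match P3@[40:44]
[45] read 'b'  n14⇒n1 (fail-walked)
[46] read 'd'  n1⇒n15  → match P4@[45:46],P7@[46:46]
[47] read 'd'  n15⇒n21 (fail-walked)  → match P7@[47:47]
[48] read 'c'  n21⇒n7 (fail-walked)
[49] read 'd'  n7⇒n8  → match P1@[48:49],P7@[49:49]

All matches (sorted): [[8,4],[8,7],[13,5],[15,4],[15,7],[20,1],[20,7],[21,0],[21,7],[26,1],[26,7],[27,0],[27,7],[29,4],[29,7],[31,4],[31,7],[32,7],[38,1],[38,7],[39,0],[39,7],[43,4],[43,7],[44,3],[46,4],[46,7],[47,7],[49,1],[49,7]]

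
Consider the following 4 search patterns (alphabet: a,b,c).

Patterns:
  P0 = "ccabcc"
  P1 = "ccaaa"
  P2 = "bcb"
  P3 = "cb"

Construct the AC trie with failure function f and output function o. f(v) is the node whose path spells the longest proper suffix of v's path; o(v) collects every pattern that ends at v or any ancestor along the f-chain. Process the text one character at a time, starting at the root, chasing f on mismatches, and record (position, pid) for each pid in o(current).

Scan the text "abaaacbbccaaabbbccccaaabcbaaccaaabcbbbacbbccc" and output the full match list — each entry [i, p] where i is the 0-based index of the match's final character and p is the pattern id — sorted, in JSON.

Build:
Trie nodes:
  n0 'ε': b→9 c→1
  n1 'c': b→12 c→2
  n2 'cc': a→3
  n3 'cca': a→7 b→4
  n4 'ccab': c→5
  n5 'ccabc': c→6
  n6 'ccabcc': ·  [P0 ends]
  n7 'ccaa': a→8
  n8 'ccaaa': ·  [P1 ends]
  n9 'b': c→10
  n10 'bc': b→11
  n11 'bcb': ·  [P2 ends]
  n12 'cb': ·  [P3 ends]

BFS fail/out derivation:
  n1('c'): parent n0 fail=0; on 'c' 0 → fail=0;  out ∅∪∅=∅
  n9('b'): parent n0 fail=0; on 'b' 0 → fail=0;  out ∅∪∅=∅
  n2('cc'): parent n1 fail=0; on 'c' 0 → fail=1;  out ∅∪∅=∅
  n10('bc'): parent n9 fail=0; on 'c' 0 → fail=1;  out ∅∪∅=∅
  n12('cb'): parent n1 fail=0; on 'b' 0 → fail=9;  out {3}∪∅={3}
  n3('cca'): parent n2 fail=1; on 'a' 1→0 → fail=0;  out ∅∪∅=∅
  n11('bcb'): parent n10 fail=1; on 'b' 1 → fail=12;  out {2}∪{3}={2,3}
  n4('ccab'): parent n3 fail=0; on 'b' 0 → fail=9;  out ∅∪∅=∅
  n7('ccaa'): parent n3 fail=0; on 'a' 0 → fail=0;  out ∅∪∅=∅
  n5('ccabc'): parent n4 fail=9; on 'c' 9 → fail=10;  out ∅∪∅=∅
  n8('ccaaa'): parent n7 fail=0; on 'a' 0 → fail=0;  out {1}∪∅={1}
  n6('ccabcc'): parent n5 fail=10; on 'c' 10→1 → fail=2;  out {0}∪∅={0}

Scan:
i=0 'a': node 0→0
i=1 'b': node 0→9
i=2 'a': node 9→0 ·f
i=3 'a': node 0→0
i=4 'a': node 0→0
i=5 'c': node 0→1
i=6 'b': node 1→12  → match P3@[5:6]
i=7 'b': node 12→9 ·f
i=8 'c': node 9→10
i=9 'c': node 10→2 ·f
i=10 'a': node 2→3
i=11 'a': node 3→7
i=12 'a': node 7→8  → match P1@[8:12]
i=13 'b': node 8→9 ·f
i=14 'b': node 9→9 ·f
i=15 'b': node 9→9 ·f
i=16 'c': node 9→10
i=17 'c': node 10→2 ·f
i=18 'c': node 2→2 ·f
i=19 'c': node 2→2 ·f
i=20 'a': node 2→3
i=21 'a': node 3→7
i=22 'a': node 7→8  → match P1@[18:22]
i=23 'b': node 8→9 ·f
i=24 'c': node 9→10
i=25 'b': node 10→11  → match P2@[23:25],P3@[24:25]
i=26 'a': node 11→0 ·f
i=27 'a': node 0→0
i=28 'c': node 0→1
i=29 'c': node 1→2
i=30 'a': node 2→3
i=31 'a': node 3→7
i=32 'a': node 7→8  → match P1@[28:32]
i=33 'b': node 8→9 ·f
i=34 'c': node 9→10
i=35 'b': node 10→11  → match P2@[33:35],P3@[34:35]
i=36 'b': node 11→9 ·f
i=37 'b': node 9→9 ·f
i=38 'a': node 9→0 ·f
i=39 'c': node 0→1
i=40 'b': node 1→12  → match P3@[39:40]
i=41 'b': node 12→9 ·f
i=42 'c': node 9→10
i=43 'c': node 10→2 ·f
i=44 'c': node 2→2 ·f

All matches (sorted): [[6,3],[12,1],[22,1],[25,2],[25,3],[32,1],[35,2],[35,3],[40,3]]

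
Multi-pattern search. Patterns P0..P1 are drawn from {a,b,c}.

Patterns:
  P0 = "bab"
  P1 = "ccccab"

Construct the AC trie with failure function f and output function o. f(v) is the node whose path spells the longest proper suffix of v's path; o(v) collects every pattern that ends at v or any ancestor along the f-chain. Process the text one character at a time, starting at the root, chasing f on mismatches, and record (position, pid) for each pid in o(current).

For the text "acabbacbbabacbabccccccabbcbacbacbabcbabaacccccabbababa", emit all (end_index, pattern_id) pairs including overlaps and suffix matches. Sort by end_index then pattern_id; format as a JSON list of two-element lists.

Construct AC machine:
Trie nodes:
  0='ε' goto b→1 c→4
  1='b' goto a→2
  2='ba' goto b→3
  3='bab' goto ·  [P0 ends]
  4='c' goto c→5
  5='cc' goto c→6
  6='ccc' goto c→7
  7='cccc' goto a→8
  8='cccca' goto b→9
  9='ccccab' goto ·  [P1 ends]

BFS fail/out derivation:
  fail(1) 'b': from fail(0)=0 chase 'b': 0 ⇒ 0;  out=∅∪out(0)=∅
  fail(4) 'c': from fail(0)=0 chase 'c': 0 ⇒ 0;  out=∅∪out(0)=∅
  fail(2) 'ba': from fail(1)=0 chase 'a': 0 ⇒ 0;  out=∅∪out(0)=∅
  fail(5) 'cc': from fail(4)=0 chase 'c': 0 ⇒ 4;  out=∅∪out(4)=∅
  fail(3) 'bab': from fail(2)=0 chase 'b': 0 ⇒ 1;  out={0}∪out(1)={0}
  fail(6) 'ccc': from fail(5)=4 chase 'c': 4 ⇒ 5;  out=∅∪out(5)=∅
  fail(7) 'cccc': from fail(6)=5 chase 'c': 5 ⇒ 6;  out=∅∪out(6)=∅
  fail(8) 'cccca': from fail(7)=6 chase 'a': 6→5→4→0 ⇒ 0;  out=∅∪out(0)=∅
  fail(9) 'ccccab': from fail(8)=0 chase 'b': 0 ⇒ 1;  out={1}∪out(1)={1}

Scan:
[0] read 'a'  n0⇒n0
[1] read 'c'  n0⇒n4
[2] read 'a'  n4⇒n0 ·f
[3] read 'b'  n0⇒n1
[4] read 'b'  n1⇒n1 ·f
[5] read 'a'  n1⇒n2
[6] read 'c'  n2⇒n4 ·f
[7] read 'b'  n4⇒n1 ·f
[8] read 'b'  n1⇒n1 ·f
[9] read 'a'  n1⇒n2
[10] read 'b'  n2⇒n3  emit P0@[8:10]
[11] read 'a'  n3⇒n2 ·f
[12] read 'c'  n2⇒n4 ·f
[13] read 'b'  n4⇒n1 ·f
[14] read 'a'  n1⇒n2
[15] read 'b'  n2⇒n3  emit P0@[13:15]
[16] read 'c'  n3⇒n4 ·f
[17] read 'c'  n4⇒n5
[18] read 'c'  n5⇒n6
[19] read 'c'  n6⇒n7
[20] read 'c'  n7⇒n7 ·f
[21] read 'c'  n7⇒n7 ·f
[22] read 'a'  n7⇒n8
[23] read 'b'  n8⇒n9  emit P1@[18:23]
[24] read 'b'  n9⇒n1 ·f
[25] read 'c'  n1⇒n4 ·f
[26] read 'b'  n4⇒n1 ·f
[27] read 'a'  n1⇒n2
[28] read 'c'  n2⇒n4 ·f
[29] read 'b'  n4⇒n1 ·f
[30] read 'a'  n1⇒n2
[31] read 'c'  n2⇒n4 ·f
[32] read 'b'  n4⇒n1 ·f
[33] read 'a'  n1⇒n2
[34] read 'b'  n2⇒n3  emit P0@[32:34]
[35] read 'c'  n3⇒n4 ·f
[36] read 'b'  n4⇒n1 ·f
[37] read 'a'  n1⇒n2
[38] read 'b'  n2⇒n3  emit P0@[36:38]
[39] read 'a'  n3⇒n2 ·f
[40] read 'a'  n2⇒n0 ·f
[41] read 'c'  n0⇒n4
[42] read 'c'  n4⇒n5
[43] read 'c'  n5⇒n6
[44] read 'c'  n6⇒n7
[45] read 'c'  n7⇒n7 ·f
[46] read 'a'  n7⇒n8
[47] read 'b'  n8⇒n9  emit P1@[42:47]
[48] read 'b'  n9⇒n1 ·f
[49] read 'a'  n1⇒n2
[50] read 'b'  n2⇒n3  emit P0@[48:50]
[51] read 'a'  n3⇒n2 ·f
[52] read 'b'  n2⇒n3  emit P0@[50:52]
[53] read 'a'  n3⇒n2 ·f

All matches (sorted): [[10,0],[15,0],[23,1],[34,0],[38,0],[47,1],[50,0],[52,0]]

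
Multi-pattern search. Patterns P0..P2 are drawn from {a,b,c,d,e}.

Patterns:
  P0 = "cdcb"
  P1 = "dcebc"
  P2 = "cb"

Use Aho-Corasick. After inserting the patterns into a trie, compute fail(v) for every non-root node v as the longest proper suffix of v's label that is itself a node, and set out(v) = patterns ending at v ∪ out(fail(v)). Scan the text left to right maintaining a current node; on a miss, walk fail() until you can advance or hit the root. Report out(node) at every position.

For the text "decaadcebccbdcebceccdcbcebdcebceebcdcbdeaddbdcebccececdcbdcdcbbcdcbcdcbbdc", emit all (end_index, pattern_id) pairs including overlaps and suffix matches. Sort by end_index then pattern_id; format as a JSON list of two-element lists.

Construct AC machine:
Trie nodes:
  n0 'ε': c→1 d→5
  n1 'c': b→10 d→2
  n2 'cd': c→3
  n3 'cdc': b→4
  n4 'cdcb': ·  ←P0
  n5 'd': c→6
  n6 'dc': e→7
  n7 'dce': b→8
  n8 'dceb': c→9
  n9 'dcebc': ·  ←P1
  n10 'cb': ·  ←P2

Failure links (BFS by depth):
  n1('c'): parent n0 fail=0; on 'c' 0 → fail=0;  out ∅∪∅=∅
  n5('d'): parent n0 fail=0; on 'd' 0 → fail=0;  out ∅∪∅=∅
  n2('cd'): parent n1 fail=0; on 'd' 0 → fail=5;  out ∅∪∅=∅
  n6('dc'): parent n5 fail=0; on 'c' 0 → fail=1;  out ∅∪∅=∅
  n10('cb'): parent n1 fail=0; on 'b' 0 → fail=0;  out {2}∪∅={2}
  n3('cdc'): parent n2 fail=5; on 'c' 5 → fail=6;  out ∅∪∅=∅
  n7('dce'): parent n6 fail=1; on 'e' 1→0 → fail=0;  out ∅∪∅=∅
  n4('cdcb'): parent n3 fail=6; on 'b' 6→1 → fail=10;  out {0}∪{2}={0,2}
  n8('dceb'): parent n7 fail=0; on 'b' 0 → fail=0;  out ∅∪∅=∅
  n9('dcebc'): parent n8 fail=0; on 'c' 0 → fail=1;  out {1}∪∅={1}

Run:
pos 0 'd': at 5
pos 1 'e': at 0 (fail-walked)
pos 2 'c': at 1
pos 3 'a': at 0 (fail-walked)
pos 4 'a': at 0
pos 5 'd': at 5
pos 6 'c': at 6
pos 7 'e': at 7
pos 8 'b': at 8
pos 9 'c': at 9  ** P1@[5:9]
pos 10 'c': at 1 (fail-walked)
pos 11 'b': at 10  ** P2@[10:11]
pos 12 'd': at 5 (fail-walked)
pos 13 'c': at 6
pos 14 'e': at 7
pos 15 'b': at 8
pos 16 'c': at 9  ** P1@[12:16]
pos 17 'e': at 0 (fail-walked)
pos 18 'c': at 1
pos 19 'c': at 1 (fail-walked)
pos 20 'd': at 2
pos 21 'c': at 3
pos 22 'b': at 4  ** P0@[19:22],P2@[21:22]
pos 23 'c': at 1 (fail-walked)
pos 24 'e': at 0 (fail-walked)
pos 25 'b': at 0
pos 26 'd': at 5
pos 27 'c': at 6
pos 28 'e': at 7
pos 29 'b': at 8
pos 30 'c': at 9  ** P1@[26:30]
pos 31 'e': at 0 (fail-walked)
pos 32 'e': at 0
pos 33 'b': at 0
pos 34 'c': at 1
pos 35 'd': at 2
pos 36 'c': at 3
pos 37 'b': at 4  ** P0@[34:37],P2@[36:37]
pos 38 'd': at 5 (fail-walked)
pos 39 'e': at 0 (fail-walked)
pos 40 'a': at 0
pos 41 'd': at 5
pos 42 'd': at 5 (fail-walked)
pos 43 'b': at 0 (fail-walked)
pos 44 'd': at 5
pos 45 'c': at 6
pos 46 'e': at 7
pos 47 'b': at 8
pos 48 'c': at 9  ** P1@[44:48]
pos 49 'c': at 1 (fail-walked)
pos 50 'e': at 0 (fail-walked)
pos 51 'c': at 1
pos 52 'e': at 0 (fail-walked)
pos 53 'c': at 1
pos 54 'd': at 2
pos 55 'c': at 3
pos 56 'b': at 4  ** P0@[53:56],P2@[55:56]
pos 57 'd': at 5 (fail-walked)
pos 58 'c': at 6
pos 59 'd': at 2 (fail-walked)
pos 60 'c': at 3
pos 61 'b': at 4  ** P0@[58:61],P2@[60:61]
pos 62 'b': at 0 (fail-walked)
pos 63 'c': at 1
pos 64 'd': at 2
pos 65 'c': at 3
pos 66 'b': at 4  ** P0@[63:66],P2@[65:66]
pos 67 'c': at 1 (fail-walked)
pos 68 'd': at 2
pos 69 'c': at 3
pos 70 'b': at 4  ** P0@[67:70],P2@[69:70]
pos 71 'b': at 0 (fail-walked)
pos 72 'd': at 5
pos 73 'c': at 6

Matches: [[9,1],[11,2],[16,1],[22,0],[22,2],[30,1],[37,0],[37,2],[48,1],[56,0],[56,2],[61,0],[61,2],[66,0],[66,2],[70,0],[70,2]]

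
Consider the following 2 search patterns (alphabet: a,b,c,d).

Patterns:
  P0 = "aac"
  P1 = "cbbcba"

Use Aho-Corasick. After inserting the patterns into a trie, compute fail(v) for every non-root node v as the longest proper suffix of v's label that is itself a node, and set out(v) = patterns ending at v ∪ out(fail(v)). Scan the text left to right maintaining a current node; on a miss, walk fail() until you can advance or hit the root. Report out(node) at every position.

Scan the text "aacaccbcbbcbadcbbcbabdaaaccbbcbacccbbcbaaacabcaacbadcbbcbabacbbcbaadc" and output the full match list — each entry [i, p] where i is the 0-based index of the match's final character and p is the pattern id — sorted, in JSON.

Build automaton:
Trie nodes:
  n0 'ε': a→1 c→4
  n1 'a': a→2
  n2 'aa': c→3
  n3 'aac': ·  ←P0
  n4 'c': b→5
  n5 'cb': b→6
  n6 'cbb': c→7
  n7 'cbbc': b→8
  n8 'cbbcb': a→9
  n9 'cbbcba': ·  ←P1

BFS fail/out derivation:
  n1('a'): parent n0 fail=0; on 'a' 0 → fail=0;  out ∅∪∅=∅
  n4('c'): parent n0 fail=0; on 'c' 0 → fail=0;  out ∅∪∅=∅
  n2('aa'): parent n1 fail=0; on 'a' 0 → fail=1;  out ∅∪∅=∅
  n5('cb'): parent n4 fail=0; on 'b' 0 → fail=0;  out ∅∪∅=∅
  n3('aac'): parent n2 fail=1; on 'c' 1→0 → fail=4;  out {0}∪∅={0}
  n6('cbb'): parent n5 fail=0; on 'b' 0 → fail=0;  out ∅∪∅=∅
  n7('cbbc'): parent n6 fail=0; on 'c' 0 → fail=4;  out ∅∪∅=∅
  n8('cbbcb'): parent n7 fail=4; on 'b' 4 → fail=5;  out ∅∪∅=∅
  n9('cbbcba'): parent n8 fail=5; on 'a' 5→0 → fail=1;  out {1}∪∅={1}

Text stream:
[0] read 'a'  n0⇒n1
[1] read 'a'  n1⇒n2
[2] read 'c'  n2⇒n3  → match P0@[0:2]
[3] read 'a'  n3⇒n1 ·f
[4] read 'c'  n1⇒n4 ·f
[5] read 'c'  n4⇒n4 ·f
[6] read 'b'  n4⇒n5
[7] read 'c'  n5⇒n4 ·f
[8] read 'b'  n4⇒n5
[9] read 'b'  n5⇒n6
[10] read 'c'  n6⇒n7
[11] read 'b'  n7⇒n8
[12] read 'a'  n8⇒n9  → match P1@[7:12]
[13] read 'd'  n9⇒n0 ·f
[14] read 'c'  n0⇒n4
[15] read 'b'  n4⇒n5
[16] read 'b'  n5⇒n6
[17] read 'c'  n6⇒n7
[18] read 'b'  n7⇒n8
[19] read 'a'  n8⇒n9  → match P1@[14:19]
[20] read 'b'  n9⇒n0 ·f
[21] read 'd'  n0⇒n0
[22] read 'a'  n0⇒n1
[23] read 'a'  n1⇒n2
[24] read 'a'  n2⇒n2 ·f
[25] read 'c'  n2⇒n3  → match P0@[23:25]
[26] read 'c'  n3⇒n4 ·f
[27] read 'b'  n4⇒n5
[28] read 'b'  n5⇒n6
[29] read 'c'  n6⇒n7
[30] read 'b'  n7⇒n8
[31] read 'a'  n8⇒n9  → match P1@[26:31]
[32] read 'c'  n9⇒n4 ·f
[33] read 'c'  n4⇒n4 ·f
[34] read 'c'  n4⇒n4 ·f
[35] read 'b'  n4⇒n5
[36] read 'b'  n5⇒n6
[37] read 'c'  n6⇒n7
[38] read 'b'  n7⇒n8
[39] read 'a'  n8⇒n9  → match P1@[34:39]
[40] read 'a'  n9⇒n2 ·f
[41] read 'a'  n2⇒n2 ·f
[42] read 'c'  n2⇒n3  → match P0@[40:42]
[43] read 'a'  n3⇒n1 ·f
[44] read 'b'  n1⇒n0 ·f
[45] read 'c'  n0⇒n4
[46] read 'a'  n4⇒n1 ·f
[47] read 'a'  n1⇒n2
[48] read 'c'  n2⇒n3  → match P0@[46:48]
[49] read 'b'  n3⇒n5 ·f
[50] read 'a'  n5⇒n1 ·f
[51] read 'd'  n1⇒n0 ·f
[52] read 'c'  n0⇒n4
[53] read 'b'  n4⇒n5
[54] read 'b'  n5⇒n6
[55] read 'c'  n6⇒n7
[56] read 'b'  n7⇒n8
[57] read 'a'  n8⇒n9  → match P1@[52:57]
[58] read 'b'  n9⇒n0 ·f
[59] read 'a'  n0⇒n1
[60] read 'c'  n1⇒n4 ·f
[61] read 'b'  n4⇒n5
[62] read 'b'  n5⇒n6
[63] read 'c'  n6⇒n7
[64] read 'b'  n7⇒n8
[65] read 'a'  n8⇒n9  → match P1@[60:65]
[66] read 'a'  n9⇒n2 ·f
[67] read 'd'  n2⇒n0 ·f
[68] read 'c'  n0⇒n4

All matches (sorted): [[2,0],[12,1],[19,1],[25,0],[31,1],[39,1],[42,0],[48,0],[57,1],[65,1]]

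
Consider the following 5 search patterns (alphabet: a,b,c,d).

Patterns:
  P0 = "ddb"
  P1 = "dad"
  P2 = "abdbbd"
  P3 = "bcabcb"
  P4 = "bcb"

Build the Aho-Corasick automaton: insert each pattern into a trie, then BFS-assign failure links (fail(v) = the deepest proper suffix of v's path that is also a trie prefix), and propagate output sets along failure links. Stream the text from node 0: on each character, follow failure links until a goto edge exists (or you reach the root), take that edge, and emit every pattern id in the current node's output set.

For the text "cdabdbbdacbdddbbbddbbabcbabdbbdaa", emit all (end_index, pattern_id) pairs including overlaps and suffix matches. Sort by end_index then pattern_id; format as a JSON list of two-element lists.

Build automaton:
Trie nodes:
  n0 'ε': a→6 b→12 d→1
  n1 'd': a→4 d→2
  n2 'dd': b→3
  n3 'ddb': ·  [P0 ends]
  n4 'da': d→5
  n5 'dad': ·  [P1 ends]
  n6 'a': b→7
  n7 'ab': d→8
  n8 'abd': b→9
  n9 'abdb': b→10
  n10 'abdbb': d→11
  n11 'abdbbd': ·  [P2 ends]
  n12 'b': c→13
  n13 'bc': a→14 b→18
  n14 'bca': b→15
  n15 'bcab': c→16
  n16 'bcabc': b→17
  n17 'bcabcb': ·  [P3 ends]
  n18 'bcb': ·  [P4 ends]

Failure links (BFS by depth):
  fail(1) 'd': from fail(0)=0 chase 'd': 0 ⇒ 0;  out=∅∪out(0)=∅
  fail(6) 'a': from fail(0)=0 chase 'a': 0 ⇒ 0;  out=∅∪out(0)=∅
  fail(12) 'b': from fail(0)=0 chase 'b': 0 ⇒ 0;  out=∅∪out(0)=∅
  fail(2) 'dd': from fail(1)=0 chase 'd': 0 ⇒ 1;  out=∅∪out(1)=∅
  fail(4) 'da': from fail(1)=0 chase 'a': 0 ⇒ 6;  out=∅∪out(6)=∅
  fail(7) 'ab': from fail(6)=0 chase 'b': 0 ⇒ 12;  out=∅∪out(12)=∅
  fail(13) 'bc': from fail(12)=0 chase 'c': 0 ⇒ 0;  out=∅∪out(0)=∅
  fail(3) 'ddb': from fail(2)=1 chase 'b': 1→0 ⇒ 12;  out={0}∪out(12)={0}
  fail(5) 'dad': from fail(4)=6 chase 'd': 6→0 ⇒ 1;  out={1}∪out(1)={1}
  fail(8) 'abd': from fail(7)=12 chase 'd': 12→0 ⇒ 1;  out=∅∪out(1)=∅
  fail(14) 'bca': from fail(13)=0 chase 'a': 0 ⇒ 6;  out=∅∪out(6)=∅
  fail(18) 'bcb': from fail(13)=0 chase 'b': 0 ⇒ 12;  out={4}∪out(12)={4}
  fail(9) 'abdb': from fail(8)=1 chase 'b': 1→0 ⇒ 12;  out=∅∪out(12)=∅
  fail(15) 'bcab': from fail(14)=6 chase 'b': 6 ⇒ 7;  out=∅∪out(7)=∅
  fail(10) 'abdbb': from fail(9)=12 chase 'b': 12→0 ⇒ 12;  out=∅∪out(12)=∅
  fail(16) 'bcabc': from fail(15)=7 chase 'c': 7→12 ⇒ 13;  out=∅∪out(13)=∅
  fail(11) 'abdbbd': from fail(10)=12 chase 'd': 12→0 ⇒ 1;  out={2}∪out(1)={2}
  fail(17) 'bcabcb': from fail(16)=13 chase 'b': 13 ⇒ 18;  out={3}∪out(18)={3,4}

Scan:
i=0 'c': node 0→0
i=1 'd': node 0→1
i=2 'a': node 1→4
i=3 'b': node 4→7 (via fail)
i=4 'd': node 7→8
i=5 'b': node 8→9
i=6 'b': node 9→10
i=7 'd': node 10→11  ** P2@[2:7]
i=8 'a': node 11→4 (via fail)
i=9 'c': node 4→0 (via fail)
i=10 'b': node 0→12
i=11 'd': node 12→1 (via fail)
i=12 'd': node 1→2
i=13 'd': node 2→2 (via fail)
i=14 'b': node 2→3  ** P0@[12:14]
i=15 'b': node 3→12 (via fail)
i=16 'b': node 12→12 (via fail)
i=17 'd': node 12→1 (via fail)
i=18 'd': node 1→2
i=19 'b': node 2→3  ** P0@[17:19]
i=20 'b': node 3→12 (via fail)
i=21 'a': node 12→6 (via fail)
i=22 'b': node 6→7
i=23 'c': node 7→13 (via fail)
i=24 'b': node 13→18  ** P4@[22:24]
i=25 'a': node 18→6 (via fail)
i=26 'b': node 6→7
i=27 'd': node 7→8
i=28 'b': node 8→9
i=29 'b': node 9→10
i=30 'd': node 10→11  ** P2@[25:30]
i=31 'a': node 11→4 (via fail)
i=32 'a': node 4→6 (via fail)

Matches: [[7,2],[14,0],[19,0],[24,4],[30,2]]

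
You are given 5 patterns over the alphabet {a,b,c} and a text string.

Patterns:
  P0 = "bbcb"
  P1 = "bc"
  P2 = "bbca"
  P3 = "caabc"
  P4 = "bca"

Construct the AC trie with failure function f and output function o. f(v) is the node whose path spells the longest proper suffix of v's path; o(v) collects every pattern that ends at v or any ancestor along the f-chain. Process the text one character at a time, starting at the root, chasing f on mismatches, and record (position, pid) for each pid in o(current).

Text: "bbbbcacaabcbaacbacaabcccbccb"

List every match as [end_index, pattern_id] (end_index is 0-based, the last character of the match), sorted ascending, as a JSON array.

Build:
Trie (insert patterns):
  0='ε' goto b→1 c→7
  1='b' goto b→2 c→5
  2='bb' goto c→3
  3='bbc' goto a→6 b→4
  4='bbcb' goto ·  [P0 ends]
  5='bc' goto a→12  [P1 ends]
  6='bbca' goto ·  [P2 ends]
  7='c' goto a→8
  8='ca' goto a→9
  9='caa' goto b→10
  10='caab' goto c→11
  11='caabc' goto ·  [P3 ends]
  12='bca' goto ·  [P4 ends]

BFS fail/out derivation:
  n1('b'): parent n0 fail=0; on 'b' 0 → fail=0;  out ∅∪∅=∅
  n7('c'): parent n0 fail=0; on 'c' 0 → fail=0;  out ∅∪∅=∅
  n2('bb'): parent n1 fail=0; on 'b' 0 → fail=1;  out ∅∪∅=∅
  n5('bc'): parent n1 fail=0; on 'c' 0 → fail=7;  out {1}∪∅={1}
  n8('ca'): parent n7 fail=0; on 'a' 0 → fail=0;  out ∅∪∅=∅
  n3('bbc'): parent n2 fail=1; on 'c' 1 → fail=5;  out ∅∪{1}={1}
  n9('caa'): parent n8 fail=0; on 'a' 0 → fail=0;  out ∅∪∅=∅
  n12('bca'): parent n5 fail=7; on 'a' 7 → fail=8;  out {4}∪∅={4}
  n4('bbcb'): parent n3 fail=5; on 'b' 5→7→0 → fail=1;  out {0}∪∅={0}
  n6('bbca'): parent n3 fail=5; on 'a' 5 → fail=12;  out {2}∪{4}={2,4}
  n10('caab'): parent n9 fail=0; on 'b' 0 → fail=1;  out ∅∪∅=∅
  n11('caabc'): parent n10 fail=1; on 'c' 1 → fail=5;  out {3}∪{1}={1,3}

Scan:
i=0 'b': node 0→1
i=1 'b': node 1→2
i=2 'b': node 2→2 (via fail)
i=3 'b': node 2→2 (via fail)
i=4 'c': node 2→3  emit P1@[3:4]
i=5 'a': node 3→6  emit P2@[2:5],P4@[3:5]
i=6 'c': node 6→7 (via fail)
i=7 'a': node 7→8
i=8 'a': node 8→9
i=9 'b': node 9→10
i=10 'c': node 10→11  emit P1@[9:10],P3@[6:10]
i=11 'b': node 11→1 (via fail)
i=12 'a': node 1→0 (via fail)
i=13 'a': node 0→0
i=14 'c': node 0→7
i=15 'b': node 7→1 (via fail)
i=16 'a': node 1→0 (via fail)
i=17 'c': node 0→7
i=18 'a': node 7→8
i=19 'a': node 8→9
i=20 'b': node 9→10
i=21 'c': node 10→11  emit P1@[20:21],P3@[17:21]
i=22 'c': node 11→7 (via fail)
i=23 'c': node 7→7 (via fail)
i=24 'b': node 7→1 (via fail)
i=25 'c': node 1→5  emit P1@[24:25]
i=26 'c': node 5→7 (via fail)
i=27 'b': node 7→1 (via fail)

Matches: [[4,1],[5,2],[5,4],[10,1],[10,3],[21,1],[21,3],[25,1]]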